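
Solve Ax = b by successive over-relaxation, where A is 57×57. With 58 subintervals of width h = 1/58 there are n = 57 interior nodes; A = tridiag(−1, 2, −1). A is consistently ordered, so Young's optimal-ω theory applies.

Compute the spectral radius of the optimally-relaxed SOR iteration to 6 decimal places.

With n=57, ρ(Jacobi) = cos(π/58) = 0.998533.
1 − cos²(π/58) = sin²(π/58) ⇒ √(1−ρ_J²) = sin(π/58) = 0.0541389.
[ω*] 2 ÷ (1 + 0.0541389) = 2 ÷ 1.0541389 = 1.897283.
At ω = 1.897283 every |λ(B_ω)| = ω−1, so ρ_SOR = 0.897283.

ρ_SOR = 0.897283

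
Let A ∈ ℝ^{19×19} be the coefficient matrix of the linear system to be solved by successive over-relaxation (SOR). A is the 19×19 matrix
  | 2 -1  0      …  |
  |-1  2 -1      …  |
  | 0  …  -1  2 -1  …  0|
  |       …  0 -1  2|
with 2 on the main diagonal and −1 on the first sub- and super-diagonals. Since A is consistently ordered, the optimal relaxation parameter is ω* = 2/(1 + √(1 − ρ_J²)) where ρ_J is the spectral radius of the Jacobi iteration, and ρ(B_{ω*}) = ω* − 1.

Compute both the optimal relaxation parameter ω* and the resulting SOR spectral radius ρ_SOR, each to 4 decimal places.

ω* = 1.7295, ρ_SOR = 0.7295

½·tridiag(1,0,1) at n=19: λ_k = cos(kπ/20); max |λ| at k=1 ⇒ ρ_J = cos(π/20) ≈ 0.9877.
√(1−ρ_J²) = |sin(π/20)| = 0.15643
Then 2/(1+√(1−ρ_J²)) = 2/(1+0.15643); ω* = 2/1.15643 = 1.7295.
ρ_SOR = ω* − 1 = 1.7295 − 1 = 0.7295.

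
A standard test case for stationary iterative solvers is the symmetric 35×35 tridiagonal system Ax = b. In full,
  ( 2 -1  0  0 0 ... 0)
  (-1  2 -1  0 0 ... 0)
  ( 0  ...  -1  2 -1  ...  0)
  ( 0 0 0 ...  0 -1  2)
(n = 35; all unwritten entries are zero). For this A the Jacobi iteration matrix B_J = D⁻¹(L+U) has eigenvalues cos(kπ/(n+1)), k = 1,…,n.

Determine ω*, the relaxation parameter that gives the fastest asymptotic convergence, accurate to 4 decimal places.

ω* = 1.8397

With n=35, ρ(Jacobi) = cos(π/36) = 0.9962.
√(1−ρ_J²) simplifies to sin(π/36) = 0.08716.
ω* = 2/(1 + 0.08716) = 2/1.08716 = 1.8397.
At ω = 1.8397 every |λ(B_ω)| = ω−1, so ρ_SOR = 0.8397.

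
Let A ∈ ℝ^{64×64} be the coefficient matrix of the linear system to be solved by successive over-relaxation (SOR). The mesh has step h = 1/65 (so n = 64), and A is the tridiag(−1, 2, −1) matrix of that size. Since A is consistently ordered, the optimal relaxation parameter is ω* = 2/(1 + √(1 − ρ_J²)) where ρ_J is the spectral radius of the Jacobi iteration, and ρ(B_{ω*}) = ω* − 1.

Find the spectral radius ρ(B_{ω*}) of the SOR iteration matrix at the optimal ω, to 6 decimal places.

½·tridiag(1,0,1) at n=64: λ_k = cos(kπ/65); max |λ| at k=1 ⇒ ρ_J = cos(π/65) ≈ 0.998832.
√(1−ρ_J²) simplifies to sin(π/65) = 0.0483134.
[ω*] 2 ÷ (1 + 0.0483134) = 2 ÷ 1.0483134 = 1.907826.
[ρ_SOR] ω* − 1 = 0.907826.

ρ_SOR = 0.907826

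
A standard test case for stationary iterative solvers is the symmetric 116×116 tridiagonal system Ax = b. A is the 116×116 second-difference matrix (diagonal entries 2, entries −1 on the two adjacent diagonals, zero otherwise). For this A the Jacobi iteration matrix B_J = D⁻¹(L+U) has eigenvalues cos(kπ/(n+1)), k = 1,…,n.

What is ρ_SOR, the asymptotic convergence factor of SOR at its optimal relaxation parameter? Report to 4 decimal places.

ρ_SOR = 0.9477

With n=116, ρ(Jacobi) = cos(π/117) = 0.9996.
√(1 − cos²(π/117)) = sin(π/117) ≈ 0.02685.
ω* = 2/(1 + 0.02685) = 2/1.02685 = 1.9477.
[ρ_SOR] ω* − 1 = 0.9477.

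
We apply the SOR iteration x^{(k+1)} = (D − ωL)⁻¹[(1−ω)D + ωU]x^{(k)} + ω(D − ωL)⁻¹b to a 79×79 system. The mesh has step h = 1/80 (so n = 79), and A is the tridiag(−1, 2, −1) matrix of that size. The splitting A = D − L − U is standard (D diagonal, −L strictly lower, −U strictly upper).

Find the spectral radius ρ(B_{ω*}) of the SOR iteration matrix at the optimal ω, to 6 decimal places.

ρ_SOR = 0.924447

[ρ_J] n=79: ρ(B_J) = cos(π/(n+1)) = cos(π/80) = 0.999229.
√(1−ρ_J²) simplifies to sin(π/80) = 0.0392598.
Young: ω* = 2/(1+√(1−ρ_J²)) = 2/(1+0.0392598) = 2/1.0392598 = 1.924447.
At ω = 1.924447 every |λ(B_ω)| = ω−1, so ρ_SOR = 0.924447.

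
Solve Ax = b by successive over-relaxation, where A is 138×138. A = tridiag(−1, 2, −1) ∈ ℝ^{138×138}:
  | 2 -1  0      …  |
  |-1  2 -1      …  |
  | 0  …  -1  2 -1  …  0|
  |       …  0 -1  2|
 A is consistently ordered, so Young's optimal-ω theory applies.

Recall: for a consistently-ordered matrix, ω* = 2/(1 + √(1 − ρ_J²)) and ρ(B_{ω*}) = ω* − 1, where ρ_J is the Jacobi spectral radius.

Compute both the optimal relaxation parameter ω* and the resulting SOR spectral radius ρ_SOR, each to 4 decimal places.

spectrum of D⁻¹(L+U) = {cos(kπ/139) : 1≤k≤138}; ρ_J = cos(π/139) = 0.9997.
root = sin(π/139) = 0.02260  (since 1−cos² = sin²).
ω* = 2/(1+0.02260) = 1.9558
ρ_SOR = ω* − 1 ≈ 0.9558.

ω* = 1.9558, ρ_SOR = 0.9558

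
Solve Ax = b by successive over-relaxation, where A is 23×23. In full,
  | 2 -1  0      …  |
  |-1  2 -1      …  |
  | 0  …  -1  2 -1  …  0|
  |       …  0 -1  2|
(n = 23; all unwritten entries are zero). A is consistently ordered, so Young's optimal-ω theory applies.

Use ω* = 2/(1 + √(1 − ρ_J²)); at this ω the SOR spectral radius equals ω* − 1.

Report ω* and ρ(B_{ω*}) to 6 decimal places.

B_J for the 23×23 system has eigenvalues cos(kπ/24); ρ_J = cos(π/24) = 0.991445.
√(1−ρ_J²) = |sin(π/24)| = 0.1305262
ω* = 2/(1+0.1305262) = 1.769088
ρ_SOR = ω* − 1 = 1.769088 − 1 = 0.769088.

ω* = 1.769088, ρ_SOR = 0.769088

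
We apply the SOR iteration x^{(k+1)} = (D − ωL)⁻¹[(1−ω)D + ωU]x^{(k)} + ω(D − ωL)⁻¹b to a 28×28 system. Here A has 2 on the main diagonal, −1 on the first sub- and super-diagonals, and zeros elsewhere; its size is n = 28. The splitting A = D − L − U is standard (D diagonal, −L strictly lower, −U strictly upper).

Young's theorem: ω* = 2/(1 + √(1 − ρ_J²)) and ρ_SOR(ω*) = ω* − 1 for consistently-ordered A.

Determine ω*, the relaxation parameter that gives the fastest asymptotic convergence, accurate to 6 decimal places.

ω* = 1.804860

With n=28, ρ(Jacobi) = cos(π/29) = 0.994138.
√(1−ρ_J²) simplifies to sin(π/29) = 0.1081190.
ω* = 2/(1+0.1081190) = 1.804860
[ρ_SOR] ω* − 1 = 0.804860.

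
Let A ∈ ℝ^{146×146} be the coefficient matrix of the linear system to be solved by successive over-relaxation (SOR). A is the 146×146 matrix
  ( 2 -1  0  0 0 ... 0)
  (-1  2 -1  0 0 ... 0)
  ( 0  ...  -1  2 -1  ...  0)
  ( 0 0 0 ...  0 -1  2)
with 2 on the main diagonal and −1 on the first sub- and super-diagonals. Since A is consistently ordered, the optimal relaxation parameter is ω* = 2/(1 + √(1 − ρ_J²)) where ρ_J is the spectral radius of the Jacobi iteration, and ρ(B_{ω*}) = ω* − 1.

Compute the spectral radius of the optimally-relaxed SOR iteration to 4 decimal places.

ρ_SOR = 0.9582

ρ_J = max_k |cos(kπ/147)| = cos(π/147) = 0.9998
√(1−ρ_J²) = |sin(π/147)| = 0.02137
ω* = 2 / (1 + 0.02137) = 2 / 1.02137 ≈ 1.9582.
ρ_SOR = ω* − 1 = 1.9582 − 1 = 0.9582.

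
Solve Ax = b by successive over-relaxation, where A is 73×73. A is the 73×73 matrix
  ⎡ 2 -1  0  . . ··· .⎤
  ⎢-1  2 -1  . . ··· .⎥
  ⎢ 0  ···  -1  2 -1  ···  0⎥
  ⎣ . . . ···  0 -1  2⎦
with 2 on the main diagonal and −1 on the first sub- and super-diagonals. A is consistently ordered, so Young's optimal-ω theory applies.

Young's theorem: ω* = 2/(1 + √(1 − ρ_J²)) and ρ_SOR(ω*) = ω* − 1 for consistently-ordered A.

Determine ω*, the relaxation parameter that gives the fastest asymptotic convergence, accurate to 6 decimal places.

ω* = 1.918573

½·tridiag(1,0,1) at n=73: λ_k = cos(kπ/74); max |λ| at k=1 ⇒ ρ_J = cos(π/74) ≈ 0.999099.
1 − cos²(π/74) = sin²(π/74) ⇒ √(1−ρ_J²) = sin(π/74) = 0.0424412.
Then 2/(1+√(1−ρ_J²)) = 2/(1+0.0424412); ω* = 2/1.0424412 = 1.918573.
At ω = 1.918573 every |λ(B_ω)| = ω−1, so ρ_SOR = 0.918573.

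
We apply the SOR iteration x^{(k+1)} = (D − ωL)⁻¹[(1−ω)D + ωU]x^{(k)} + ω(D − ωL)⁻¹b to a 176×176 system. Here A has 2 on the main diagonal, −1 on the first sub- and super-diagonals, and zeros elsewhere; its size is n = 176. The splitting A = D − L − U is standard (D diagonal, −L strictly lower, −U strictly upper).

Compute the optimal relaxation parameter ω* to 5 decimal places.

With n=176, ρ(Jacobi) = cos(π/177) = 0.99984.
root = sin(π/177) = 0.017748  (since 1−cos² = sin²).
Then 2/(1+√(1−ρ_J²)) = 2/(1+0.017748); ω* = 2/1.017748 = 1.96512.
ρ(B_{ω*}) = ω*−1 = 0.96512

ω* = 1.96512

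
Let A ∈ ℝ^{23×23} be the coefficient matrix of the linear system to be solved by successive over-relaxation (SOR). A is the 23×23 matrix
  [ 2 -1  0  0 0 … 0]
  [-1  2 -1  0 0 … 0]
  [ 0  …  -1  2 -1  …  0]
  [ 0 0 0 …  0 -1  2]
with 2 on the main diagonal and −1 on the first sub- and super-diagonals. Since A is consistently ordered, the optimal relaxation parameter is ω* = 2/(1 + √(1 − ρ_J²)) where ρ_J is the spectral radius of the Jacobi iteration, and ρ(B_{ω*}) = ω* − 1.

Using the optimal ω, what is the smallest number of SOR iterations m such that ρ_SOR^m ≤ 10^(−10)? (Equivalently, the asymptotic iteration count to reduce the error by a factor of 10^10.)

m = 88

[ρ_J] n=23: ρ(B_J) = cos(π/(n+1)) = cos(π/24) = 0.9914449.
root = sin(π/24) = 0.1305262  (since 1−cos² = sin²).
Young: ω* = 2/(1+√(1−ρ_J²)) = 2/(1+0.1305262) = 2/1.1305262 = 1.7690877.
ρ(B_{ω*}) = ω*−1 = 0.7690877
For 10 digits: m = 10·ln10 / (−ln 0.7690877) = 23.0259/0.26255 = 87.701; round up → m = 88.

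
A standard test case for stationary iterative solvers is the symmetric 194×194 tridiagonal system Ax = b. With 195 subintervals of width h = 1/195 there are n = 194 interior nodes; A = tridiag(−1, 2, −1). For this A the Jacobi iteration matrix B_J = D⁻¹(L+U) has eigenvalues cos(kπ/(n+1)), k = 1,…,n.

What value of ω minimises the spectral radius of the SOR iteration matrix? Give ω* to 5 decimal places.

ρ_J = max_k |cos(kπ/195)| = cos(π/195) = 0.99987
√(1−ρ_J²) simplifies to sin(π/195) = 0.016110.
[ω*] 2 ÷ (1 + 0.016110) = 2 ÷ 1.016110 = 1.96829.
[ρ_SOR] ω* − 1 = 0.96829.

ω* = 1.96829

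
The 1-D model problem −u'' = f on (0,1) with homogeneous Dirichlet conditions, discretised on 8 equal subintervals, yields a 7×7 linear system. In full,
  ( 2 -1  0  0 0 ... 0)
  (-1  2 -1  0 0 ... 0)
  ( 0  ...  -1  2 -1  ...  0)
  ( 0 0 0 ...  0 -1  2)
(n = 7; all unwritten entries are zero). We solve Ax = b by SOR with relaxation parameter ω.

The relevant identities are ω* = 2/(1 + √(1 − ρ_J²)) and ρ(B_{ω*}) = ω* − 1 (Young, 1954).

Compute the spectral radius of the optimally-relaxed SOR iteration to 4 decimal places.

ρ_SOR = 0.4465

½·tridiag(1,0,1) at n=7: λ_k = cos(kπ/8); max |λ| at k=1 ⇒ ρ_J = cos(π/8) ≈ 0.9239.
root = sin(π/8) = 0.38268  (since 1−cos² = sin²).
So ω* = 2/1.38268 = 1.4465 (Young).
[ρ_SOR] ω* − 1 = 0.4465.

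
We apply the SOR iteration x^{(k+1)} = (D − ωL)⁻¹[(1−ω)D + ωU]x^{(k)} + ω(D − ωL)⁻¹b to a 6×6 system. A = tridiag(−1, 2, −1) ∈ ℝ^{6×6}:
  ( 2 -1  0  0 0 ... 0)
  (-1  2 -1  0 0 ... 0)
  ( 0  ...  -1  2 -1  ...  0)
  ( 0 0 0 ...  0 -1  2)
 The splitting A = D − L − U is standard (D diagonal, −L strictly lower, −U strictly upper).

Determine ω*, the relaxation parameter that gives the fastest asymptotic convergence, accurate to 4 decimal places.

ω* = 1.3948

spectrum of D⁻¹(L+U) = {cos(kπ/7) : 1≤k≤6}; ρ_J = cos(π/7) = 0.9010.
√(1−ρ_J²) = |sin(π/7)| = 0.43388
ω* = 2/(1 + 0.43388) = 2/1.43388 = 1.3948.
ρ(B_{ω*}) = ω*−1 = 0.3948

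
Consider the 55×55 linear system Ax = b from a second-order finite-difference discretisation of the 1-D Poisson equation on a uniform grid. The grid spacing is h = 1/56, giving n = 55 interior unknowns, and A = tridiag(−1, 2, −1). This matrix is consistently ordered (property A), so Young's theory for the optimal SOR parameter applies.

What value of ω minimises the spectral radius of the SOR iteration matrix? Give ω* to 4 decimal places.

B_J for the 55×55 system has eigenvalues cos(kπ/56); ρ_J = cos(π/56) = 0.9984.
root = sin(π/56) = 0.05607  (since 1−cos² = sin²).
ω* = 2 / (1 + 0.05607) = 2 / 1.05607 ≈ 1.8938.
At ω = 1.8938 every |λ(B_ω)| = ω−1, so ρ_SOR = 0.8938.

ω* = 1.8938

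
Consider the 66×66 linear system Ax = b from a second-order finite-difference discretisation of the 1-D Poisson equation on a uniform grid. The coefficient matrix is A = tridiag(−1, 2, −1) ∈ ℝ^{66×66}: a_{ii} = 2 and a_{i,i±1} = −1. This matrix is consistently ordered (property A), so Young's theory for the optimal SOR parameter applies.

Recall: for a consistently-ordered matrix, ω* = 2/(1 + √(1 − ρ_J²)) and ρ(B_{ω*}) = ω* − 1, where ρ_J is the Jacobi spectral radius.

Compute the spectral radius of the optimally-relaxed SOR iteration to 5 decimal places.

ρ_SOR = 0.91045

[ρ_J] n=66: ρ(B_J) = cos(π/(n+1)) = cos(π/67) = 0.99890.
√(1−ρ_J²) simplifies to sin(π/67) = 0.046872.
ω* = 2/(1 + 0.046872) = 2/1.046872 = 1.91045.
ρ_SOR = ω* − 1 = 1.91045 − 1 = 0.91045.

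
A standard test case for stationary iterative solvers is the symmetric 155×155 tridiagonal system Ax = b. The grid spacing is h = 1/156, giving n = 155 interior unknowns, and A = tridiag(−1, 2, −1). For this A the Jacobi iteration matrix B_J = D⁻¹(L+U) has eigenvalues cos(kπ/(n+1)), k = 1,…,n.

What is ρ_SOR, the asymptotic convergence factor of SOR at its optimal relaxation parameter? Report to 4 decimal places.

B_J for the 155×155 system has eigenvalues cos(kπ/156); ρ_J = cos(π/156) = 0.9998.
root = sin(π/156) = 0.02014  (since 1−cos² = sin²).
Then 2/(1+√(1−ρ_J²)) = 2/(1+0.02014); ω* = 2/1.02014 = 1.9605.
and ρ(B_{ω*}) = 1.9605 − 1 = 0.9605.

ρ_SOR = 0.9605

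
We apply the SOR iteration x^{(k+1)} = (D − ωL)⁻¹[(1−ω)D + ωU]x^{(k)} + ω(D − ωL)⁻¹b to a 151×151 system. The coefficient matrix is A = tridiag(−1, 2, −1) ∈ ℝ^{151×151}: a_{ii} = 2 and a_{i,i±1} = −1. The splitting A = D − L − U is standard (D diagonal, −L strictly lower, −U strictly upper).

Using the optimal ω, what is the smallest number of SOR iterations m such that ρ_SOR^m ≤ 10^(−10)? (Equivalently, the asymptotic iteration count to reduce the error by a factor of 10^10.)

m = 557

spectrum of D⁻¹(L+U) = {cos(kπ/152) : 1≤k≤151}; ρ_J = cos(π/152) = 0.9997864.
√(1 − cos²(π/152)) = sin(π/152) ≈ 0.0206669.
ω* = 2/(1 + 0.0206669) = 2/1.0206669 = 1.9595031.
[ρ_SOR] ω* − 1 = 0.9595031.
m ≥ 10·ln10 / (−ln 0.9595031) = 556.992; smallest integer m = 557.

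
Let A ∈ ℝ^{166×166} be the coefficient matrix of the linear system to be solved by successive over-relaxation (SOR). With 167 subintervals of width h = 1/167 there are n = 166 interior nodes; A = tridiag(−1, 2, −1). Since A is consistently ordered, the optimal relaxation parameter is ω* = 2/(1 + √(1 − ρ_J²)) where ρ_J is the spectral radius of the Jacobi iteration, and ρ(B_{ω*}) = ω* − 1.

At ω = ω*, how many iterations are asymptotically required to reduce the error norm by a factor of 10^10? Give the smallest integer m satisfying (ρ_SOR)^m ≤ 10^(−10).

B_J for the 166×166 system has eigenvalues cos(kπ/167); ρ_J = cos(π/167) = 0.9998231.
1 − cos²(π/167) = sin²(π/167) ⇒ √(1−ρ_J²) = sin(π/167) = 0.0188108.
ω* = 2/(1+0.0188108) = 1.9630730
ρ_SOR = ω* − 1 ≈ 0.9630730.
10·ln10 = 23.0259; −ln(0.9630730) = 0.0376261; m = ⌈23.0259/0.0376261⌉ = ⌈611.966⌉ = 612.

m = 612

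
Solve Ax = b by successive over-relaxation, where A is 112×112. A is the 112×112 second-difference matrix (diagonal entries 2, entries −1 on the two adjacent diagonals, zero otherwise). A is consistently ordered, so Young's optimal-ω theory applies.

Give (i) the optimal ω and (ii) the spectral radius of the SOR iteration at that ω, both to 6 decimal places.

ω* = 1.945907, ρ_SOR = 0.945907

With n=112, ρ(Jacobi) = cos(π/113) = 0.999614.
√(1−ρ_J²) = |sin(π/113)| = 0.0277981
Then 2/(1+√(1−ρ_J²)) = 2/(1+0.0277981); ω* = 2/1.0277981 = 1.945907.
At ω = 1.945907 every |λ(B_ω)| = ω−1, so ρ_SOR = 0.945907.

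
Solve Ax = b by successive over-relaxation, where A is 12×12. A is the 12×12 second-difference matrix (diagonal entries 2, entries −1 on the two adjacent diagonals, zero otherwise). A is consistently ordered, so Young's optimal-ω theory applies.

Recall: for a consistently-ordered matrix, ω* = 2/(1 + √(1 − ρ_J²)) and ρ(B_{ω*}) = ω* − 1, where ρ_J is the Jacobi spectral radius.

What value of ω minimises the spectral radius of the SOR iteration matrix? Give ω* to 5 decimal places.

With n=12, ρ(Jacobi) = cos(π/13) = 0.97094.
√(1 − cos²(π/13)) = sin(π/13) ≈ 0.239316.
ω* = 2 / (1 + 0.239316) = 2 / 1.239316 ≈ 1.61379.
[ρ_SOR] ω* − 1 = 0.61379.

ω* = 1.61379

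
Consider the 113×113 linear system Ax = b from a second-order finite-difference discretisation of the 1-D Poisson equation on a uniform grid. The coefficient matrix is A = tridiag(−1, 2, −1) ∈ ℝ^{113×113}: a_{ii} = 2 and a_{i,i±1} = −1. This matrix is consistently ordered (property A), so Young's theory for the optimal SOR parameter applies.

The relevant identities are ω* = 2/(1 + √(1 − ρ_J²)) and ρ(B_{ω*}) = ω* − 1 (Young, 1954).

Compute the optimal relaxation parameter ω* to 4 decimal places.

B_J for the 113×113 system has eigenvalues cos(kπ/114); ρ_J = cos(π/114) = 0.9996.
1 − cos²(π/114) = sin²(π/114) ⇒ √(1−ρ_J²) = sin(π/114) = 0.02755.
Then 2/(1+√(1−ρ_J²)) = 2/(1+0.02755); ω* = 2/1.02755 = 1.9464.
ρ_SOR = ω* − 1 ≈ 0.9464.

ω* = 1.9464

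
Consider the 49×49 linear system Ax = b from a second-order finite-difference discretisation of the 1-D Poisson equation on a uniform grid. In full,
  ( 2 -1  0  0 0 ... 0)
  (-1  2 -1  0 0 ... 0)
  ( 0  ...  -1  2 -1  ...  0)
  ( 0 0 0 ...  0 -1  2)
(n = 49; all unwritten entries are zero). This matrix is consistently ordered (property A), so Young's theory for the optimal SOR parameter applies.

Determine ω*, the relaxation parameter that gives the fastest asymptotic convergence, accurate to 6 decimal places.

spectrum of D⁻¹(L+U) = {cos(kπ/50) : 1≤k≤49}; ρ_J = cos(π/50) = 0.998027.
1 − cos²(π/50) = sin²(π/50) ⇒ √(1−ρ_J²) = sin(π/50) = 0.0627905.
[ω*] 2 ÷ (1 + 0.0627905) = 2 ÷ 1.0627905 = 1.881838.
and ρ(B_{ω*}) = 1.881838 − 1 = 0.881838.

ω* = 1.881838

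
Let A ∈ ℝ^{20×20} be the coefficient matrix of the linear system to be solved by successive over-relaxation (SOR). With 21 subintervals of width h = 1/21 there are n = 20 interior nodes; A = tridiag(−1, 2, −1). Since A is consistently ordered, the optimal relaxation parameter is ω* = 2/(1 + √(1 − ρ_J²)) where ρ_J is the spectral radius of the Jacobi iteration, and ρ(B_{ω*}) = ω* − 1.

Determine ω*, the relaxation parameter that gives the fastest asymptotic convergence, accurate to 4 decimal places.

ω* = 1.7406

spectrum of D⁻¹(L+U) = {cos(kπ/21) : 1≤k≤20}; ρ_J = cos(π/21) = 0.9888.
√(1−ρ_J²) simplifies to sin(π/21) = 0.14904.
So ω* = 2/1.14904 = 1.7406 (Young).
and ρ(B_{ω*}) = 1.7406 − 1 = 0.7406.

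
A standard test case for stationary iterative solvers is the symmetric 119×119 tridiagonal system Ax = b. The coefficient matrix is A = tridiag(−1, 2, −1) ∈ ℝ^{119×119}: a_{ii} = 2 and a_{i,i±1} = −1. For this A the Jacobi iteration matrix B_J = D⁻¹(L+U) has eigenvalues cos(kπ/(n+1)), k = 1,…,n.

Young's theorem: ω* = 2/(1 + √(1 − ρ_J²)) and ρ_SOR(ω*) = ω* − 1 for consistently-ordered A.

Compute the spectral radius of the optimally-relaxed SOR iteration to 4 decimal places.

ρ_SOR = 0.9490

spectrum of D⁻¹(L+U) = {cos(kπ/120) : 1≤k≤119}; ρ_J = cos(π/120) = 0.9997.
1 − cos²(π/120) = sin²(π/120) ⇒ √(1−ρ_J²) = sin(π/120) = 0.02618.
ω* = 2/(1 + 0.02618) = 2/1.02618 = 1.9490.
[ρ_SOR] ω* − 1 = 0.9490.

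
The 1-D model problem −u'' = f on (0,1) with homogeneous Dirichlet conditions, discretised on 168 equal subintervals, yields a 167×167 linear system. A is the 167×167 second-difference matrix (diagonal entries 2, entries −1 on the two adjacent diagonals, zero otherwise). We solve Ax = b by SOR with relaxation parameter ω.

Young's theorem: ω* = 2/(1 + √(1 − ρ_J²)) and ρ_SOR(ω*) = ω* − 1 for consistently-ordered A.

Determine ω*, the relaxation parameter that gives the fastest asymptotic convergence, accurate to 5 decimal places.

ω* = 1.96329

ρ_J = max_k |cos(kπ/168)| = cos(π/168) = 0.99983
root = sin(π/168) = 0.018699  (since 1−cos² = sin²).
So ω* = 2/1.018699 = 1.96329 (Young).
ρ_SOR = ω* − 1 = 1.96329 − 1 = 0.96329.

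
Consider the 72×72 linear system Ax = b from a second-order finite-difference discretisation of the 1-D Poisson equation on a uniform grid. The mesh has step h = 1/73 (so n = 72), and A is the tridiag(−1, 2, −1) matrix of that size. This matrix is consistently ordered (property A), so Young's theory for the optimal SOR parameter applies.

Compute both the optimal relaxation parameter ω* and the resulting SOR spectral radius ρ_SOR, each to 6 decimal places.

[ρ_J] n=72: ρ(B_J) = cos(π/(n+1)) = cos(π/73) = 0.999074.
√(1 − cos²(π/73)) = sin(π/73) ≈ 0.0430222.
Then 2/(1+√(1−ρ_J²)) = 2/(1+0.0430222); ω* = 2/1.0430222 = 1.917505.
and ρ(B_{ω*}) = 1.917505 − 1 = 0.917505.

ω* = 1.917505, ρ_SOR = 0.917505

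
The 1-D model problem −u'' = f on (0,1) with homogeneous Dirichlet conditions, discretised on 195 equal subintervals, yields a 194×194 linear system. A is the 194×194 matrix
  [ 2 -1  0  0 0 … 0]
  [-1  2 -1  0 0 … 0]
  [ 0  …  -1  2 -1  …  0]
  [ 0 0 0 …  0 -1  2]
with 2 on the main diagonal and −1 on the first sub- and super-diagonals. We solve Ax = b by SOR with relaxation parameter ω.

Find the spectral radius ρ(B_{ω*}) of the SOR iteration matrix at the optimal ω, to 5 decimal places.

B_J for the 194×194 system has eigenvalues cos(kπ/195); ρ_J = cos(π/195) = 0.99987.
root = sin(π/195) = 0.016110  (since 1−cos² = sin²).
So ω* = 2/1.016110 = 1.96829 (Young).
ρ_SOR = ω* − 1 = 1.96829 − 1 = 0.96829.

ρ_SOR = 0.96829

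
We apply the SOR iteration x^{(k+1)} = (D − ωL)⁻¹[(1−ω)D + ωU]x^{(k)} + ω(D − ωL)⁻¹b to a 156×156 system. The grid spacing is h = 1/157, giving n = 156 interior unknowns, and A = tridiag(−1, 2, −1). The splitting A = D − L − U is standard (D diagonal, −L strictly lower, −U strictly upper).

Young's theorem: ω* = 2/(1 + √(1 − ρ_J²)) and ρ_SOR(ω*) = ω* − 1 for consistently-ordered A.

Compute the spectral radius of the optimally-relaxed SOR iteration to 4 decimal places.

ρ_SOR = 0.9608

spectrum of D⁻¹(L+U) = {cos(kπ/157) : 1≤k≤156}; ρ_J = cos(π/157) = 0.9998.
root = sin(π/157) = 0.02001  (since 1−cos² = sin²).
ω* = 2 / (1 + 0.02001) = 2 / 1.02001 ≈ 1.9608.
Hence ρ(B_{ω*}) = 1.9608 − 1 = 0.9608.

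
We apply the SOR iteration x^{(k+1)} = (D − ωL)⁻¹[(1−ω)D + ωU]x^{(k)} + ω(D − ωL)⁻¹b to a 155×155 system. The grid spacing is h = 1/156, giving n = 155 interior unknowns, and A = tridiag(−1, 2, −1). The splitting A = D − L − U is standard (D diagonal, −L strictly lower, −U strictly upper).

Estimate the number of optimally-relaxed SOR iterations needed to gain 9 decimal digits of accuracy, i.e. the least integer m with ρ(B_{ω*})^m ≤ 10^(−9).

m = 515

B_J for the 155×155 system has eigenvalues cos(kπ/156); ρ_J = cos(π/156) = 0.9997972.
√(1−ρ_J²) = |sin(π/156)| = 0.0201371
ω* = 2/(1+0.0201371) = 1.9605208
and ρ(B_{ω*}) = 1.9605208 − 1 = 0.9605208.
9·ln10 = 20.7233; −ln(0.9605208) = 0.0402796; m = ⌈20.7233/0.0402796⌉ = ⌈514.486⌉ = 515.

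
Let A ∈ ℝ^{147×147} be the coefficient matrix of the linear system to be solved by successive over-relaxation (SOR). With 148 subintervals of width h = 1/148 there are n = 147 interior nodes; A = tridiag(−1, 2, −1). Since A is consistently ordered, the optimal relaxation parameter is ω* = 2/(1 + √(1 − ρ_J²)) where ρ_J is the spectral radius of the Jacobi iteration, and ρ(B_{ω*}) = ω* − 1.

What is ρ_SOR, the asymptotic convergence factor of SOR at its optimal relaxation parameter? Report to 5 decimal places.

ρ_J = max_k |cos(kπ/148)| = cos(π/148) = 0.99977
1 − cos²(π/148) = sin²(π/148) ⇒ √(1−ρ_J²) = sin(π/148) = 0.021225.
So ω* = 2/1.021225 = 1.95843 (Young).
ρ(B_{ω*}) = ω*−1 = 0.95843

ρ_SOR = 0.95843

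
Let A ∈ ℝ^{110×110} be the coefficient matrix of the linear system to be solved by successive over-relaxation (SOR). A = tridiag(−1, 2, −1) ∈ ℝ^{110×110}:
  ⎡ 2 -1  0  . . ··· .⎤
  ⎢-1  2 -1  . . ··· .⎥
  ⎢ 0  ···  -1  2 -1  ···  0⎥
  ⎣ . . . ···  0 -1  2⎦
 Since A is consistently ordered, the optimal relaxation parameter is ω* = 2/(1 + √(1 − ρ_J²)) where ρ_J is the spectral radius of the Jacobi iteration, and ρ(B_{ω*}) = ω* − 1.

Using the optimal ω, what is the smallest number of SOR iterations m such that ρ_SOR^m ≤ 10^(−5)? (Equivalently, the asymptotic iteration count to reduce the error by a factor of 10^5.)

With n=110, ρ(Jacobi) = cos(π/111) = 0.9995995.
√(1 − cos²(π/111)) = sin(π/111) ≈ 0.0282989.
ω* = 2/(1 + 0.0282989) = 2/1.0282989 = 1.9449598.
ρ_SOR = ω* − 1 ≈ 0.9449598.
Need (0.9449598)^m ≤ 10^(−5): m ≥ 5·ln10/|ln 0.9449598| = 11.5129/0.0566129 = 203.362 ⇒ m = 204.

m = 204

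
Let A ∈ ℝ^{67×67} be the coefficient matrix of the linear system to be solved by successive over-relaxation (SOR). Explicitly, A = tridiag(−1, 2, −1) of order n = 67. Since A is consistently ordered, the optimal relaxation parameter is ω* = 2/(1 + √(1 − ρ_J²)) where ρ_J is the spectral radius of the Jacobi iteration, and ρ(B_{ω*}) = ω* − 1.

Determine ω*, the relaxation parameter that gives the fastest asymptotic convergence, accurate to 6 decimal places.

n=67: λ(B_J) = 1 − λ(A)/2 = cos(kπ/68); k=1 gives ρ_J = 0.998933.
√(1−ρ_J²) simplifies to sin(π/68) = 0.0461835.
ω* = 2 / (1 + 0.0461835) = 2 / 1.0461835 ≈ 1.911711.
and ρ(B_{ω*}) = 1.911711 − 1 = 0.911711.

ω* = 1.911711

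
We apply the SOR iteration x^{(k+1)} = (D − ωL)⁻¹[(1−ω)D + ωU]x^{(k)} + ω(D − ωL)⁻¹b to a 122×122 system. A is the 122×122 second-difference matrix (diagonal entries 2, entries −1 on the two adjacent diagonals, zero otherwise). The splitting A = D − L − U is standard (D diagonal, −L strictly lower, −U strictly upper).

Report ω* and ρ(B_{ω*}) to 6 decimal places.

ω* = 1.950195, ρ_SOR = 0.950195

ρ_J = max_k |cos(kπ/123)| = cos(π/123) = 0.999674
√(1−ρ_J²) = |sin(π/123)| = 0.0255386
[ω*] 2 ÷ (1 + 0.0255386) = 2 ÷ 1.0255386 = 1.950195.
At ω = 1.950195 every |λ(B_ω)| = ω−1, so ρ_SOR = 0.950195.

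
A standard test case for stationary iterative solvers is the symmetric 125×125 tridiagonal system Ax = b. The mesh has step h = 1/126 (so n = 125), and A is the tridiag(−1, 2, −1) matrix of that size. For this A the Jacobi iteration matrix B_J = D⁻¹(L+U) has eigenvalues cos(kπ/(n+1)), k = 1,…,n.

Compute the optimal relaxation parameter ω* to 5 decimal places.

B_J for the 125×125 system has eigenvalues cos(kπ/126); ρ_J = cos(π/126) = 0.99969.
root = sin(π/126) = 0.024931  (since 1−cos² = sin²).
So ω* = 2/1.024931 = 1.95135 (Young).
and ρ(B_{ω*}) = 1.95135 − 1 = 0.95135.

ω* = 1.95135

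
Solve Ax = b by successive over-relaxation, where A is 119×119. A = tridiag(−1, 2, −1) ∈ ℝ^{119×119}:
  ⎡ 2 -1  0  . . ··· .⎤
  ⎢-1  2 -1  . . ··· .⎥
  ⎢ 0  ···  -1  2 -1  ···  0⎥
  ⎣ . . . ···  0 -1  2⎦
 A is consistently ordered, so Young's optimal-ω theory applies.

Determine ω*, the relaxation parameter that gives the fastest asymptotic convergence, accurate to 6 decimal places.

ω* = 1.948982

½·tridiag(1,0,1) at n=119: λ_k = cos(kπ/120); max |λ| at k=1 ⇒ ρ_J = cos(π/120) ≈ 0.999657.
1 − cos²(π/120) = sin²(π/120) ⇒ √(1−ρ_J²) = sin(π/120) = 0.0261769.
ω* = 2/(1 + 0.0261769) = 2/1.0261769 = 1.948982.
ρ_SOR = ω* − 1 ≈ 0.948982.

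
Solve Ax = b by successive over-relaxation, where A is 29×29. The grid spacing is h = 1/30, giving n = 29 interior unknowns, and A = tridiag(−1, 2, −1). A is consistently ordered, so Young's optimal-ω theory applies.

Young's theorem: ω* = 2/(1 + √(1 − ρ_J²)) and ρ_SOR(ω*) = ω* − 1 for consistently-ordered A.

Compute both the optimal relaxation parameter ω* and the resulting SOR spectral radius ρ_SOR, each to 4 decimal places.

ω* = 1.8107, ρ_SOR = 0.8107

[ρ_J] n=29: ρ(B_J) = cos(π/(n+1)) = cos(π/30) = 0.9945.
1 − cos²(π/30) = sin²(π/30) ⇒ √(1−ρ_J²) = sin(π/30) = 0.10453.
Then 2/(1+√(1−ρ_J²)) = 2/(1+0.10453); ω* = 2/1.10453 = 1.8107.
[ρ_SOR] ω* − 1 = 0.8107.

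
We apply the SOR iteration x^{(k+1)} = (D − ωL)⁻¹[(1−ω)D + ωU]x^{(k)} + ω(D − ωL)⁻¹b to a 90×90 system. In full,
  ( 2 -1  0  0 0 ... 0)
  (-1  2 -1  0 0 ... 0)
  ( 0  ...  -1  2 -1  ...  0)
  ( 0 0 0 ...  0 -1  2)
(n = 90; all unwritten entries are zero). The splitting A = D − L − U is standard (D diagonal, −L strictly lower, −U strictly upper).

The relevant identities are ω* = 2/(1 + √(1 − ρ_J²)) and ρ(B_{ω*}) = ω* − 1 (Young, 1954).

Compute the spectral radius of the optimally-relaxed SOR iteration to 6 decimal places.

ρ_SOR = 0.933271

B_J for the 90×90 system has eigenvalues cos(kπ/91); ρ_J = cos(π/91) = 0.999404.
1 − cos²(π/91) = sin²(π/91) ⇒ √(1−ρ_J²) = sin(π/91) = 0.0345161.
ω* = 2/(1+0.0345161) = 1.933271
ρ(B_{ω*}) = ω*−1 = 0.933271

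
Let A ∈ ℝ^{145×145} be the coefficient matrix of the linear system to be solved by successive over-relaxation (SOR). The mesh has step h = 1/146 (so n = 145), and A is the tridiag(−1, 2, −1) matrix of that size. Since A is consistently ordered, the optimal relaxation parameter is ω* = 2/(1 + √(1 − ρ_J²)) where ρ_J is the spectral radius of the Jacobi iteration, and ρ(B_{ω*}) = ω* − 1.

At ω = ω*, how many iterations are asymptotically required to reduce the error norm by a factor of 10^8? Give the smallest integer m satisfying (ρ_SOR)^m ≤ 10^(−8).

n=145: λ(B_J) = 1 − λ(A)/2 = cos(kπ/146); k=1 gives ρ_J = 0.9997685.
√(1−ρ_J²) simplifies to sin(π/146) = 0.0215161.
ω* = 2/(1+0.0215161) = 1.9578742
At ω = 1.9578742 every |λ(B_ω)| = ω−1, so ρ_SOR = 0.9578742.
Need (0.9578742)^m ≤ 10^(−8): m ≥ 8·ln10/|ln 0.9578742| = 18.4207/0.0430388 = 428.002 ⇒ m = 429.

m = 429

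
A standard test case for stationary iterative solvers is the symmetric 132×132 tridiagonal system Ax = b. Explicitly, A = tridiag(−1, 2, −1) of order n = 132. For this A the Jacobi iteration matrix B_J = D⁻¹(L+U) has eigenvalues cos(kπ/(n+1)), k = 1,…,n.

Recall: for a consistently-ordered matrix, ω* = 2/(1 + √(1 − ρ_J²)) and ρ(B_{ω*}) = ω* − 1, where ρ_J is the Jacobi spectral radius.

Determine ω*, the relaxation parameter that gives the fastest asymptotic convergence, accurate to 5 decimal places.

B_J for the 132×132 system has eigenvalues cos(kπ/133); ρ_J = cos(π/133) = 0.99972.
root = sin(π/133) = 0.023619  (since 1−cos² = sin²).
Then 2/(1+√(1−ρ_J²)) = 2/(1+0.023619); ω* = 2/1.023619 = 1.95385.
Hence ρ(B_{ω*}) = 1.95385 − 1 = 0.95385.

ω* = 1.95385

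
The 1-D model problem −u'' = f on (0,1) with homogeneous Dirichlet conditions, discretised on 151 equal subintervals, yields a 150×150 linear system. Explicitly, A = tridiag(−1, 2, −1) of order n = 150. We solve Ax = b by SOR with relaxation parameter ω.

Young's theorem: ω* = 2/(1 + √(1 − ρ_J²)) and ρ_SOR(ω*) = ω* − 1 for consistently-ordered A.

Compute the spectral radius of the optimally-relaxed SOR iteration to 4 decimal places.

spectrum of D⁻¹(L+U) = {cos(kπ/151) : 1≤k≤150}; ρ_J = cos(π/151) = 0.9998.
√(1 − cos²(π/151)) = sin(π/151) ≈ 0.02080.
Then 2/(1+√(1−ρ_J²)) = 2/(1+0.02080); ω* = 2/1.02080 = 1.9592.
ρ_SOR = ω* − 1 = 1.9592 − 1 = 0.9592.

ρ_SOR = 0.9592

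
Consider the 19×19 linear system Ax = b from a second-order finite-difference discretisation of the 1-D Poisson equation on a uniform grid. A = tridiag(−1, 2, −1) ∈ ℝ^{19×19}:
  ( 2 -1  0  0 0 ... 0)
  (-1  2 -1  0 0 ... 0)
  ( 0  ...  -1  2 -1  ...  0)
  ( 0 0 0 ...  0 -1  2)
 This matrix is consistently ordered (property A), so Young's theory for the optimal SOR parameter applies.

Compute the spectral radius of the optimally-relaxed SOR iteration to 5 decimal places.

ρ_SOR = 0.72945

n=19: λ(B_J) = 1 − λ(A)/2 = cos(kπ/20); k=1 gives ρ_J = 0.98769.
root = sin(π/20) = 0.156434  (since 1−cos² = sin²).
So ω* = 2/1.156434 = 1.72945 (Young).
ρ_SOR = ω* − 1 ≈ 0.72945.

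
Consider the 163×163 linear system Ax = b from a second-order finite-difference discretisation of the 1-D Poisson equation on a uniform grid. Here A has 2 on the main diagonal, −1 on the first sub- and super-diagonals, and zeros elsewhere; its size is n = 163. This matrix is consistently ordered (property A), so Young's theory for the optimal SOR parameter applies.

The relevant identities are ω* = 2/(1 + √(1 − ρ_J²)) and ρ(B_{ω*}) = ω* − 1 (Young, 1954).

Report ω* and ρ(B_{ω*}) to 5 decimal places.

ω* = 1.96241, ρ_SOR = 0.96241

With n=163, ρ(Jacobi) = cos(π/164) = 0.99982.
√(1−ρ_J²) simplifies to sin(π/164) = 0.019155.
ω* = 2/(1+0.019155) = 1.96241
ρ_SOR = ω* − 1 ≈ 0.96241.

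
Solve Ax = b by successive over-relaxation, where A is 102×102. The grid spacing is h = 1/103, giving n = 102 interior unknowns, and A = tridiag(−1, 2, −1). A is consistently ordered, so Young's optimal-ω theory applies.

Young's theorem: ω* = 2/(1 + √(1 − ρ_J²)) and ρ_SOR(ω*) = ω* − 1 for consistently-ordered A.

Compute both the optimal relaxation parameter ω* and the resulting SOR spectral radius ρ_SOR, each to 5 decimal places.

½·tridiag(1,0,1) at n=102: λ_k = cos(kπ/103); max |λ| at k=1 ⇒ ρ_J = cos(π/103) ≈ 0.99953.
√(1 − cos²(π/103)) = sin(π/103) ≈ 0.030496.
ω* = 2/(1 + 0.030496) = 2/1.030496 = 1.94081.
ρ(B_{ω*}) = ω*−1 = 0.94081

ω* = 1.94081, ρ_SOR = 0.94081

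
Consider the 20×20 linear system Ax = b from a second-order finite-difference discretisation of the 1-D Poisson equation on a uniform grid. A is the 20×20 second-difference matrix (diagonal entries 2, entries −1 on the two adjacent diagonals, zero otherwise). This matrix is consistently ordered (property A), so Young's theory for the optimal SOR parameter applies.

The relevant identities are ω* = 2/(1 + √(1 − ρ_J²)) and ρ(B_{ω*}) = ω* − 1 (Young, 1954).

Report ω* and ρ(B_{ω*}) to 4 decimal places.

ω* = 1.7406, ρ_SOR = 0.7406

½·tridiag(1,0,1) at n=20: λ_k = cos(kπ/21); max |λ| at k=1 ⇒ ρ_J = cos(π/21) ≈ 0.9888.
√(1−ρ_J²) simplifies to sin(π/21) = 0.14904.
[ω*] 2 ÷ (1 + 0.14904) = 2 ÷ 1.14904 = 1.7406.
ρ_SOR = ω* − 1 = 1.7406 − 1 = 0.7406.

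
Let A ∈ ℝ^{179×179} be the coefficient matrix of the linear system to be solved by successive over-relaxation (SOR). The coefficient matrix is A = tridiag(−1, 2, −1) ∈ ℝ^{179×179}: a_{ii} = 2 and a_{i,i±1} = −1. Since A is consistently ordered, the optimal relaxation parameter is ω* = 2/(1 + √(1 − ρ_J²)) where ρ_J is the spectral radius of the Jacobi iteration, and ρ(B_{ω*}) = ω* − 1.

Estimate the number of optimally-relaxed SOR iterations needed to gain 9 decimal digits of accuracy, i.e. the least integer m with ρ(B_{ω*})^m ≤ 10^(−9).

spectrum of D⁻¹(L+U) = {cos(kπ/180) : 1≤k≤179}; ρ_J = cos(π/180) = 0.9998477.
root = sin(π/180) = 0.0174524  (since 1−cos² = sin²).
Then 2/(1+√(1−ρ_J²)) = 2/(1+0.0174524); ω* = 2/1.0174524 = 1.9656939.
ρ_SOR = ω* − 1 ≈ 0.9656939.
Need (0.9656939)^m ≤ 10^(−9): m ≥ 9·ln10/|ln 0.9656939| = 20.7233/0.0349084 = 593.648 ⇒ m = 594.

m = 594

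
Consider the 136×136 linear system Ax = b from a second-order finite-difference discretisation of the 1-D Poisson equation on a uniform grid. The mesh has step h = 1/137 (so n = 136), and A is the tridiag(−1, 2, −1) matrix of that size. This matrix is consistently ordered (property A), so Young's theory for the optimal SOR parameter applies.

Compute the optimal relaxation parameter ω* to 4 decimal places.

½·tridiag(1,0,1) at n=136: λ_k = cos(kπ/137); max |λ| at k=1 ⇒ ρ_J = cos(π/137) ≈ 0.9997.
root = sin(π/137) = 0.02293  (since 1−cos² = sin²).
ω* = 2/(1+0.02293) = 1.9552
ρ_SOR = ω* − 1 ≈ 0.9552.

ω* = 1.9552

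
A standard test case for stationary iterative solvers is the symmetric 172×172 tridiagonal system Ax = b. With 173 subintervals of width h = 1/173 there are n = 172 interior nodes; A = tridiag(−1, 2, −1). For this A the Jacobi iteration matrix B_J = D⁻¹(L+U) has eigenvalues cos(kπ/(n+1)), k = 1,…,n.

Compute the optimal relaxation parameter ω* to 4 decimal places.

ρ_J = max_k |cos(kπ/173)| = cos(π/173) = 0.9998
1 − cos²(π/173) = sin²(π/173) ⇒ √(1−ρ_J²) = sin(π/173) = 0.01816.
ω* = 2 / (1 + 0.01816) = 2 / 1.01816 ≈ 1.9643.
Hence ρ(B_{ω*}) = 1.9643 − 1 = 0.9643.

ω* = 1.9643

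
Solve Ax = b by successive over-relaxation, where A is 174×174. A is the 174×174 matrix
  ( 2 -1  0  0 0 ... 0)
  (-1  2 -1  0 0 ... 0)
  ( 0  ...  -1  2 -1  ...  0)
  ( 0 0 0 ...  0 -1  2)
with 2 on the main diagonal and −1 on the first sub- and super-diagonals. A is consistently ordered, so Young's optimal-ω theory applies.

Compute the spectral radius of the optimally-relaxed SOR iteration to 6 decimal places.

[ρ_J] n=174: ρ(B_J) = cos(π/(n+1)) = cos(π/175) = 0.999839.
√(1−ρ_J²) = |sin(π/175)| = 0.0179510
Then 2/(1+√(1−ρ_J²)) = 2/(1+0.0179510); ω* = 2/1.0179510 = 1.964731.
ρ_SOR = ω* − 1 ≈ 0.964731.

ρ_SOR = 0.964731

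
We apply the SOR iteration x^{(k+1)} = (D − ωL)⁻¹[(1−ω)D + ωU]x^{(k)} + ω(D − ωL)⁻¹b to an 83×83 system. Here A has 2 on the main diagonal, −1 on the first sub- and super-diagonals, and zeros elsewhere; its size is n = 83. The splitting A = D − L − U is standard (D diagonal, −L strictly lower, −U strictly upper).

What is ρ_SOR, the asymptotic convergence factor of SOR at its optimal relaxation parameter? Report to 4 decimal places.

ρ_J = max_k |cos(kπ/84)| = cos(π/84) = 0.9993
√(1−ρ_J²) simplifies to sin(π/84) = 0.03739.
Young: ω* = 2/(1+√(1−ρ_J²)) = 2/(1+0.03739) = 2/1.03739 = 1.9279.
[ρ_SOR] ω* − 1 = 0.9279.

ρ_SOR = 0.9279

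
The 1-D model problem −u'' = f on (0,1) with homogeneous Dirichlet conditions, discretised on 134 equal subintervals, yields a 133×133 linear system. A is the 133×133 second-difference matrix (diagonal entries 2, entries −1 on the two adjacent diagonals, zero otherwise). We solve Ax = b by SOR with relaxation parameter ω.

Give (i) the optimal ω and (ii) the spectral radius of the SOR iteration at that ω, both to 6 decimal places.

ω* = 1.954189, ρ_SOR = 0.954189

With n=133, ρ(Jacobi) = cos(π/134) = 0.999725.
root = sin(π/134) = 0.0234426  (since 1−cos² = sin²).
Then 2/(1+√(1−ρ_J²)) = 2/(1+0.0234426); ω* = 2/1.0234426 = 1.954189.
ρ_SOR = ω* − 1 ≈ 0.954189.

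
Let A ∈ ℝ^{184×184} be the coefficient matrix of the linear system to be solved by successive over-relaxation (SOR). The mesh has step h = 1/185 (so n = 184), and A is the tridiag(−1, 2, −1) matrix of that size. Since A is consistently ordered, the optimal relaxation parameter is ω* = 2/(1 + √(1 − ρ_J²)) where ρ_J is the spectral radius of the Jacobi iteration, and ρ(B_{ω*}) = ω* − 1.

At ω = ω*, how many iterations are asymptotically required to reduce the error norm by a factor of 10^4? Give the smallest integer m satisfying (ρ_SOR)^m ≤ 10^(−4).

[ρ_J] n=184: ρ(B_J) = cos(π/(n+1)) = cos(π/185) = 0.9998558.
root = sin(π/185) = 0.0169808  (since 1−cos² = sin²).
[ω*] 2 ÷ (1 + 0.0169808) = 2 ÷ 1.0169808 = 1.9666055.
ρ(B_{ω*}) = ω*−1 = 0.9666055
ρ_SOR^m ≤ 10^(−4) ⇔ m ≥ 4·ln10/(−ln 0.9666055) = 9.21034/0.0339648 = 271.173; m = ⌈271.173⌉ = 272.

m = 272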